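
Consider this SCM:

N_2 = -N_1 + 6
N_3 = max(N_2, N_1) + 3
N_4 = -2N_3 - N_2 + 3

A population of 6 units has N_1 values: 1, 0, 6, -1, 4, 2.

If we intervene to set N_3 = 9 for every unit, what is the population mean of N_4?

Every unit gets N_3=9 under the intervention. N_4 values become -20, -21, -15, -22, -17, -19; E[N_4|do(N_3=9)] = -19.

-19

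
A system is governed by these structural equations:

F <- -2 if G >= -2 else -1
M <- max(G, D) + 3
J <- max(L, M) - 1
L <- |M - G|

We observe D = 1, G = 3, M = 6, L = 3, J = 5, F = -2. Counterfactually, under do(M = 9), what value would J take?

do(M=9) replaces the equation M <- max(G, D) + 3 with the constant M = 9.
L = |M - G|  [with M=9, G=3]  = 6
J = max(L, M) - 1  [with L=6, M=9]  = 8

8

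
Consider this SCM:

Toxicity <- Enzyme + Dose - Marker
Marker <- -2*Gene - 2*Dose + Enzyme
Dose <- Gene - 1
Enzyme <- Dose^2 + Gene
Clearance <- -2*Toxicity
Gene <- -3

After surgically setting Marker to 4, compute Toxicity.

Intervening sets Marker = 4 and removes its equation (Marker <- -2*Gene - 2*Dose + Enzyme).
Dose = Gene - 1  [with Gene=-3]  = -4
Enzyme = Dose^2 + Gene  [with Dose=-4, Gene=-3]  = 13
Toxicity = Enzyme + Dose - Marker  [with Enzyme=13, Dose=-4, Marker=4]  = 5

5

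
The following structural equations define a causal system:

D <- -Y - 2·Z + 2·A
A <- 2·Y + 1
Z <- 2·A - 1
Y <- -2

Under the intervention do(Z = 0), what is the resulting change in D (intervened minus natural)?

-14

The intervention breaks the incoming arrows to Z: Z <- 2·A - 1 no longer applies, and Z = 0.
A = 2·Y + 1  [with Y=-2]  = -3
D = -Y - 2·Z + 2·A  [with Y=-2, Z=0, A=-3]  = -4
Without intervention: A = 2·Y + 1  [with Y=-2]  = -3; Z = 2·A - 1  [with A=-3]  = -7; D = -Y - 2·Z + 2·A  [with Y=-2, Z=-7, A=-3]  = 10.
Change = -4 − 10 = -14.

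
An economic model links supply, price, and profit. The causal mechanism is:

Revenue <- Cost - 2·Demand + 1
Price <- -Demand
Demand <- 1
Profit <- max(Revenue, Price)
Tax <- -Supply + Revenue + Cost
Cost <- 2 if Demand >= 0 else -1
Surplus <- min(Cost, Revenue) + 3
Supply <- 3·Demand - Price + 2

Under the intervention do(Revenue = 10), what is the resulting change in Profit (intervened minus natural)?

9

Under do(Revenue=10), the mechanism Revenue <- Cost - 2·Demand + 1 is discarded; Revenue is fixed at 10.
Price = -Demand  [with Demand=1]  = -1
Profit = max(Revenue, Price)  [with Revenue=10, Price=-1]  = 10
Without intervention: Price = -Demand  [with Demand=1]  = -1; Cost = 2 if Demand >= 0 else -1  [with Demand=1]  = 2; Revenue = Cost - 2·Demand + 1  [with Cost=2, Demand=1]  = 1; Profit = max(Revenue, Price)  [with Revenue=1, Price=-1]  = 1.
Change = 10 − 1 = 9.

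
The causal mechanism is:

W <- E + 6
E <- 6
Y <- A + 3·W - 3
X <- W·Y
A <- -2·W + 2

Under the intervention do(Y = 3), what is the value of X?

36

Intervening sets Y = 3 and removes its equation (Y <- A + 3·W - 3).
W = E + 6  [with E=6]  = 12
X = W·Y  [with W=12, Y=3]  = 36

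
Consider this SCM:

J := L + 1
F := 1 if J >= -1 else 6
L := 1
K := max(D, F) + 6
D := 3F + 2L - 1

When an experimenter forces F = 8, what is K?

31

do(F=8) replaces the equation F := 1 if J >= -1 else 6 with the constant F = 8.
D = 3F + 2L - 1  [with F=8, L=1]  = 25
K = max(D, F) + 6  [with D=25, F=8]  = 31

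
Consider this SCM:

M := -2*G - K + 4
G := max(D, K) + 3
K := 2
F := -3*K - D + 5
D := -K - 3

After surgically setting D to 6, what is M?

-16

do(D=6) replaces the equation D := -K - 3 with the constant D = 6.
G = max(D, K) + 3  [with D=6, K=2]  = 9
M = -2*G - K + 4  [with G=9, K=2]  = -16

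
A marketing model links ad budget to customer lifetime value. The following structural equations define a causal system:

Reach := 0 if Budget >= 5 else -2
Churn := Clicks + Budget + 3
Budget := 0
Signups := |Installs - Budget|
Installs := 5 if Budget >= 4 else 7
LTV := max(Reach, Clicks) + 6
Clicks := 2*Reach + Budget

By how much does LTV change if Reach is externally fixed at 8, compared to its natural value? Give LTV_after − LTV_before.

Under do(Reach=8), the mechanism Reach := 0 if Budget >= 5 else -2 is discarded; Reach is fixed at 8.
Clicks = 2*Reach + Budget  [with Reach=8, Budget=0]  = 16
LTV = max(Reach, Clicks) + 6  [with Reach=8, Clicks=16]  = 22
Without intervention: Reach = 0 if Budget >= 5 else -2  [with Budget=0]  = -2; Clicks = 2*Reach + Budget  [with Reach=-2, Budget=0]  = -4; LTV = max(Reach, Clicks) + 6  [with Reach=-2, Clicks=-4]  = 4.
Change = 22 − 4 = 18.

18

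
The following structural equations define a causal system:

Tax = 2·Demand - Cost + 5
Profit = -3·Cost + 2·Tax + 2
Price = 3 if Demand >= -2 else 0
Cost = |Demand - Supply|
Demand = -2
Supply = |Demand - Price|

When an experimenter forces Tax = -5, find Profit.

-29

The intervention breaks the incoming arrows to Tax: Tax = 2·Demand - Cost + 5 no longer applies, and Tax = -5.
Price = 3 if Demand >= -2 else 0  [with Demand=-2]  = 3
Supply = |Demand - Price|  [with Demand=-2, Price=3]  = 5
Cost = |Demand - Supply|  [with Demand=-2, Supply=5]  = 7
Profit = -3·Cost + 2·Tax + 2  [with Cost=7, Tax=-5]  = -29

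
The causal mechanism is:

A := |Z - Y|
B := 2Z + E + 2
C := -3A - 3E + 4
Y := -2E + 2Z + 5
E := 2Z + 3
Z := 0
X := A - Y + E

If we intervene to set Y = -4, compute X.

The intervention breaks the incoming arrows to Y: Y := -2E + 2Z + 5 no longer applies, and Y = -4.
E = 2Z + 3  [with Z=0]  = 3
A = |Z - Y|  [with Z=0, Y=-4]  = 4
X = A - Y + E  [with A=4, Y=-4, E=3]  = 11

11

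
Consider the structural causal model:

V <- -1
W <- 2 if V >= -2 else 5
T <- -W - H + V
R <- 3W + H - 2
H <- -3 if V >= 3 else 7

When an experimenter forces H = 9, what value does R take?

do(H=9) replaces the equation H <- -3 if V >= 3 else 7 with the constant H = 9.
W = 2 if V >= -2 else 5  [with V=-1]  = 2
R = 3W + H - 2  [with W=2, H=9]  = 13

13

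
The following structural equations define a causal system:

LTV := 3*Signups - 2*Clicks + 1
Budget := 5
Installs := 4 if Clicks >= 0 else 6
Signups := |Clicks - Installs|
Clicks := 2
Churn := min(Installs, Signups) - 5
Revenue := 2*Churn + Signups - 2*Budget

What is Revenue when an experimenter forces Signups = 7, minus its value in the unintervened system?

9

Under do(Signups=7), the mechanism Signups := |Clicks - Installs| is discarded; Signups is fixed at 7.
Installs = 4 if Clicks >= 0 else 6  [with Clicks=2]  = 4
Churn = min(Installs, Signups) - 5  [with Installs=4, Signups=7]  = -1
Revenue = 2*Churn + Signups - 2*Budget  [with Churn=-1, Signups=7, Budget=5]  = -5
Without intervention: Installs = 4 if Clicks >= 0 else 6  [with Clicks=2]  = 4; Signups = |Clicks - Installs|  [with Clicks=2, Installs=4]  = 2; Churn = min(Installs, Signups) - 5  [with Installs=4, Signups=2]  = -3; Revenue = 2*Churn + Signups - 2*Budget  [with Churn=-3, Signups=2, Budget=5]  = -14.
Change = -5 − (-14) = 9.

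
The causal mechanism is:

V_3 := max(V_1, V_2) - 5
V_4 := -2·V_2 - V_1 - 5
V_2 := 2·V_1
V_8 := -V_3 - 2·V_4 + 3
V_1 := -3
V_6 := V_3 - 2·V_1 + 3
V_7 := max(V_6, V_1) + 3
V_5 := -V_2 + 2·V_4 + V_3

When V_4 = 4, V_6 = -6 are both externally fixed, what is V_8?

Under do(V_4 = 4, V_6 = -6), each intervened variable's structural equation is replaced by its fixed value.
V_2 = 2·V_1  [with V_1=-3]  = -6
V_3 = max(V_1, V_2) - 5  [with V_1=-3, V_2=-6]  = -8
V_8 = -V_3 - 2·V_4 + 3  [with V_3=-8, V_4=4]  = 3

3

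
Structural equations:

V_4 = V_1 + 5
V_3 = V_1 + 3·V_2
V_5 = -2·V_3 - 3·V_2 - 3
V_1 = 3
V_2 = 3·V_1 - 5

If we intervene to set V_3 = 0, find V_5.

do(V_3=0) replaces the equation V_3 = V_1 + 3·V_2 with the constant V_3 = 0.
V_2 = 3·V_1 - 5  [with V_1=3]  = 4
V_5 = -2·V_3 - 3·V_2 - 3  [with V_3=0, V_2=4]  = -15

-15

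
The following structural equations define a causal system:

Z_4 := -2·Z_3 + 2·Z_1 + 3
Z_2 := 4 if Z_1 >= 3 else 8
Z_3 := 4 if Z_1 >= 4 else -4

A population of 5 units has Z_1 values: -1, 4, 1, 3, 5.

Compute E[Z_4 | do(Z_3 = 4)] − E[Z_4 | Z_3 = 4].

Under do(Z_3=4), Z_3's equation is replaced by Z_3=4 for every unit. Per-unit Z_4: -7, 3, -3, 1, 5. Mean = -0.2.
Conditioning on Z_3=4 selects the 2 unit(s) with Z_1 ∈ {4, 5}. Their Z_4 values: 3, 5. Mean = 4.
Difference = -0.2 − 4 = -4.2.

-4.2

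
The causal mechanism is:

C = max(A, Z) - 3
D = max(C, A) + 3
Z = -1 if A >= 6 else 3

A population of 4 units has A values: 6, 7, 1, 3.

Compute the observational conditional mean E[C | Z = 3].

0

Observing Z=3 restricts to units where Z's equation naturally yields 3: A ∈ {1, 3}. In that subpopulation C = 0, 0, mean 0.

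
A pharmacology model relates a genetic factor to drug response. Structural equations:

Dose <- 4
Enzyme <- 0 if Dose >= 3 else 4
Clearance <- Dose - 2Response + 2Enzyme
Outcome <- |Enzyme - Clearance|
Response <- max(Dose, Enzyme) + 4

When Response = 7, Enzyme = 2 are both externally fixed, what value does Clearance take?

The joint intervention fixes Response = 7, Enzyme = 2, removing each variable's own equation.
Clearance = Dose - 2Response + 2Enzyme  [with Dose=4, Response=7, Enzyme=2]  = -6

-6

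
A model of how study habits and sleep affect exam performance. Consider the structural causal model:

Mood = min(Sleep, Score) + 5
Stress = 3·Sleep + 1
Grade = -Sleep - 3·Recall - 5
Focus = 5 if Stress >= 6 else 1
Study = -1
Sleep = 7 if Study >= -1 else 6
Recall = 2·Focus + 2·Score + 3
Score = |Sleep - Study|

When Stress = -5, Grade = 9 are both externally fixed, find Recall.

Under do(Stress = -5, Grade = 9), each intervened variable's structural equation is replaced by its fixed value.
Sleep = 7 if Study >= -1 else 6  [with Study=-1]  = 7
Focus = 5 if Stress >= 6 else 1  [with Stress=-5]  = 1
Score = |Sleep - Study|  [with Sleep=7, Study=-1]  = 8
Recall = 2·Focus + 2·Score + 3  [with Focus=1, Score=8]  = 21

21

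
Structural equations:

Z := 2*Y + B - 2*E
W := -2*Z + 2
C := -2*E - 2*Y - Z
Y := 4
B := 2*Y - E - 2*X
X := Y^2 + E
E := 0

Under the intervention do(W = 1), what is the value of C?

Intervening sets W = 1 and removes its equation (W := -2*Z + 2).
Since C is not a descendant of the intervened variable, it is unaffected.
X = Y^2 + E  [with Y=4, E=0]  = 16
B = 2*Y - E - 2*X  [with Y=4, E=0, X=16]  = -24
Z = 2*Y + B - 2*E  [with Y=4, B=-24, E=0]  = -16
C = -2*E - 2*Y - Z  [with E=0, Y=4, Z=-16]  = 8

8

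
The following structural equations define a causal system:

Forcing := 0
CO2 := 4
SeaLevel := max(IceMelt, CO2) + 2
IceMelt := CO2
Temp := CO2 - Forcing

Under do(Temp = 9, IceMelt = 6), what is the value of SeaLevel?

8

Setting Temp = 9, IceMelt = 6 by intervention discards those variables' equations.
SeaLevel = max(IceMelt, CO2) + 2  [with IceMelt=6, CO2=4]  = 8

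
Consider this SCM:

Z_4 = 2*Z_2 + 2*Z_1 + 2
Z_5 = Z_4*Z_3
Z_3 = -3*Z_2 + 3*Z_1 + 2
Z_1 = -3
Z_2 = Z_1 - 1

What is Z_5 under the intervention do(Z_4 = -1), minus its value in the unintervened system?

Intervening sets Z_4 = -1 and removes its equation (Z_4 = 2*Z_2 + 2*Z_1 + 2).
Z_2 = Z_1 - 1  [with Z_1=-3]  = -4
Z_3 = -3*Z_2 + 3*Z_1 + 2  [with Z_2=-4, Z_1=-3]  = 5
Z_5 = Z_4*Z_3  [with Z_4=-1, Z_3=5]  = -5
Without intervention: Z_2 = Z_1 - 1  [with Z_1=-3]  = -4; Z_3 = -3*Z_2 + 3*Z_1 + 2  [with Z_2=-4, Z_1=-3]  = 5; Z_4 = 2*Z_2 + 2*Z_1 + 2  [with Z_2=-4, Z_1=-3]  = -12; Z_5 = Z_4*Z_3  [with Z_4=-12, Z_3=5]  = -60.
Change = -5 − (-60) = 55.

55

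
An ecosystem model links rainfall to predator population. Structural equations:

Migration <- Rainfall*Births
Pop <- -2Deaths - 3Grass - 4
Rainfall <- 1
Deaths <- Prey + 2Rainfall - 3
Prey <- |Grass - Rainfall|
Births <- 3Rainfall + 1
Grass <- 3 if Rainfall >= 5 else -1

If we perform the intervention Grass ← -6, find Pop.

Under do(Grass=-6), the mechanism Grass <- 3 if Rainfall >= 5 else -1 is discarded; Grass is fixed at -6.
Prey = |Grass - Rainfall|  [with Grass=-6, Rainfall=1]  = 7
Deaths = Prey + 2Rainfall - 3  [with Prey=7, Rainfall=1]  = 6
Pop = -2Deaths - 3Grass - 4  [with Deaths=6, Grass=-6]  = 2

2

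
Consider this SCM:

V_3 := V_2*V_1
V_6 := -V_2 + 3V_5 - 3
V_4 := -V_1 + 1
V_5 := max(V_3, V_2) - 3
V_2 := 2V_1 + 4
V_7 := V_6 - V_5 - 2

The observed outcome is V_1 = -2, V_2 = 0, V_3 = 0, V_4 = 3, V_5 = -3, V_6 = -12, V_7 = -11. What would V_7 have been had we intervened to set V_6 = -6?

-5

Intervening sets V_6 = -6 and removes its equation (V_6 := -V_2 + 3V_5 - 3).
V_2 = 2V_1 + 4  [with V_1=-2]  = 0
V_3 = V_2*V_1  [with V_2=0, V_1=-2]  = 0
V_5 = max(V_3, V_2) - 3  [with V_3=0, V_2=0]  = -3
V_7 = V_6 - V_5 - 2  [with V_6=-6, V_5=-3]  = -5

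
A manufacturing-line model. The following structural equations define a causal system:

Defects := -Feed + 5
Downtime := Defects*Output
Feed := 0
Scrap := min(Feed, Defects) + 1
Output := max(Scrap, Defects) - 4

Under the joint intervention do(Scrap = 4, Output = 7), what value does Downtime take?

Setting Scrap = 4, Output = 7 by intervention discards those variables' equations.
Defects = -Feed + 5  [with Feed=0]  = 5
Downtime = Defects*Output  [with Defects=5, Output=7]  = 35

35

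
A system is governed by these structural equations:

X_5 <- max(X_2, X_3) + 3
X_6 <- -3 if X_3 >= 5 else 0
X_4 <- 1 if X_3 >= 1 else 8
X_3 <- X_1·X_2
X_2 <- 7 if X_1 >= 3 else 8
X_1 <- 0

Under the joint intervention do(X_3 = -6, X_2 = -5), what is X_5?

-2

Setting X_3 = -6, X_2 = -5 by intervention discards those variables' equations.
X_5 = max(X_2, X_3) + 3  [with X_2=-5, X_3=-6]  = -2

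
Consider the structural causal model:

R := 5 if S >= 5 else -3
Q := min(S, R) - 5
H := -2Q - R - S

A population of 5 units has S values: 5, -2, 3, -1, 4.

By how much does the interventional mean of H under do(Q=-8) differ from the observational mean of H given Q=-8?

do(Q=-8) breaks Q's dependence on S. With Q=-8 fixed, H across the units is 6, 21, 16, 20, 15, mean 15.6.
Observing Q=-8 restricts to units where Q's equation naturally yields -8: S ∈ {-2, 3, -1, 4}. In that subpopulation H = 21, 16, 20, 15, mean 18.
Difference = 15.6 − 18 = -2.4.

-2.4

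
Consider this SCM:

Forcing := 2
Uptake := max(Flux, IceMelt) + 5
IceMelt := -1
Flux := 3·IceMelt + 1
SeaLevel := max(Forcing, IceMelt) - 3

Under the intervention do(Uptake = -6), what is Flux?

The intervention breaks the incoming arrows to Uptake: Uptake := max(Flux, IceMelt) + 5 no longer applies, and Uptake = -6.
Since Flux is not a descendant of the intervened variable, it is unaffected.
Flux = 3·IceMelt + 1  [with IceMelt=-1]  = -2

-2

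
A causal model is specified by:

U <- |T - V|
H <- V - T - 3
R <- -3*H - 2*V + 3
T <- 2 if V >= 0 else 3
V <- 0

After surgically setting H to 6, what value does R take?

Intervening sets H = 6 and removes its equation (H <- V - T - 3).
R = -3*H - 2*V + 3  [with H=6, V=0]  = -15

-15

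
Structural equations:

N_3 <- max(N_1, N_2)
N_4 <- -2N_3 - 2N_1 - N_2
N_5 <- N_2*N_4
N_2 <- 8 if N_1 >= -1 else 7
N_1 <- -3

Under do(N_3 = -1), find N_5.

do(N_3=-1) replaces the equation N_3 <- max(N_1, N_2) with the constant N_3 = -1.
N_2 = 8 if N_1 >= -1 else 7  [with N_1=-3]  = 7
N_4 = -2N_3 - 2N_1 - N_2  [with N_3=-1, N_1=-3, N_2=7]  = 1
N_5 = N_2*N_4  [with N_2=7, N_4=1]  = 7

7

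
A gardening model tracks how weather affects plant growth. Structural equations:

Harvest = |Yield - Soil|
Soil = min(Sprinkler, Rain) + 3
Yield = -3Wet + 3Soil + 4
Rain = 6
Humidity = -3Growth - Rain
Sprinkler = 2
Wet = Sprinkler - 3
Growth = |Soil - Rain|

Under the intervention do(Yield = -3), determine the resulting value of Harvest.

8

do(Yield=-3) replaces the equation Yield = -3Wet + 3Soil + 4 with the constant Yield = -3.
Soil = min(Sprinkler, Rain) + 3  [with Sprinkler=2, Rain=6]  = 5
Harvest = |Yield - Soil|  [with Yield=-3, Soil=5]  = 8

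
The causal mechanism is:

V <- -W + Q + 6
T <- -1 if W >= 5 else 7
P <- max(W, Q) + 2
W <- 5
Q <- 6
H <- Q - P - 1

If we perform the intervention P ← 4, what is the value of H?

1

Intervening sets P = 4 and removes its equation (P <- max(W, Q) + 2).
H = Q - P - 1  [with Q=6, P=4]  = 1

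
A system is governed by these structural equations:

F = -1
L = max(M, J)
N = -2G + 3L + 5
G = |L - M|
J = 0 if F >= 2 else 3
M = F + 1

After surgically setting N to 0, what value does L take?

do(N=0) replaces the equation N = -2G + 3L + 5 with the constant N = 0.
No directed path runs from N to L, so L keeps its natural value.
M = F + 1  [with F=-1]  = 0
J = 0 if F >= 2 else 3  [with F=-1]  = 3
L = max(M, J)  [with M=0, J=3]  = 3

3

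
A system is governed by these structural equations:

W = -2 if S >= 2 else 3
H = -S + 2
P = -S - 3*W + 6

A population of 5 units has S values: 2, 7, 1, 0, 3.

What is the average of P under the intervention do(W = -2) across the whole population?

Under do(W=-2), W's equation is replaced by W=-2 for every unit. Per-unit P: 10, 5, 11, 12, 9. Mean = 9.4.

9.4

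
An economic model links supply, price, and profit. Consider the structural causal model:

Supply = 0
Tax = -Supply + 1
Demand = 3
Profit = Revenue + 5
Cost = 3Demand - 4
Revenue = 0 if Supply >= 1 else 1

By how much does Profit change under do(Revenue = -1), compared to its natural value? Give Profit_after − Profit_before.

Under do(Revenue=-1), the mechanism Revenue = 0 if Supply >= 1 else 1 is discarded; Revenue is fixed at -1.
Profit = Revenue + 5  [with Revenue=-1]  = 4
Without intervention: Revenue = 0 if Supply >= 1 else 1  [with Supply=0]  = 1; Profit = Revenue + 5  [with Revenue=1]  = 6.
Change = 4 − 6 = -2.

-2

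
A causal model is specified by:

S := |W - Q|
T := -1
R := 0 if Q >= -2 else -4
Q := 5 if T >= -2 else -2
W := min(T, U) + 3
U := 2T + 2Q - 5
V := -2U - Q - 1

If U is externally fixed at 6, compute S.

3

The intervention breaks the incoming arrows to U: U := 2T + 2Q - 5 no longer applies, and U = 6.
Q = 5 if T >= -2 else -2  [with T=-1]  = 5
W = min(T, U) + 3  [with T=-1, U=6]  = 2
S = |W - Q|  [with W=2, Q=5]  = 3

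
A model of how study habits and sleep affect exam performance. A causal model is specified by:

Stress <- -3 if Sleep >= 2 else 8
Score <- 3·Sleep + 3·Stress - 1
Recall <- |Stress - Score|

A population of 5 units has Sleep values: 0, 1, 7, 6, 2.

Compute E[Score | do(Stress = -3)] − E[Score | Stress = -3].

The intervention sets Stress=-3 in all 5 units regardless of Sleep. Recomputing Score per unit gives -10, -7, 11, 8, -4; average -0.4.
Conditioning on Stress=-3 selects the 3 unit(s) with Sleep ∈ {7, 6, 2}. Their Score values: 11, 8, -4. Mean = 5.
Difference = -0.4 − 5 = -5.4.

-5.4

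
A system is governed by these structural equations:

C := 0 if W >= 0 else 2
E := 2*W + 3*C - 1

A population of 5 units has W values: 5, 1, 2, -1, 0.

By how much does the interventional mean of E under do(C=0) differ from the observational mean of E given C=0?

Every unit gets C=0 under the intervention. E values become 9, 1, 3, -3, -1; E[E|do(C=0)] = 1.8.
Observing C=0 restricts to units where C's equation naturally yields 0: W ∈ {5, 1, 2, 0}. In that subpopulation E = 9, 1, 3, -1, mean 3.
Difference = 1.8 − 3 = -1.2.

-1.2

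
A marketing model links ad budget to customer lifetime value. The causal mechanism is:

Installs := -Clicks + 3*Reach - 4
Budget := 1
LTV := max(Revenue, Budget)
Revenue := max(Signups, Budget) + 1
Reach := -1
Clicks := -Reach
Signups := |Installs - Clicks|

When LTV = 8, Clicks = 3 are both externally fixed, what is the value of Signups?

13

Under do(LTV = 8, Clicks = 3), each intervened variable's structural equation is replaced by its fixed value.
Installs = -Clicks + 3*Reach - 4  [with Clicks=3, Reach=-1]  = -10
Signups = |Installs - Clicks|  [with Installs=-10, Clicks=3]  = 13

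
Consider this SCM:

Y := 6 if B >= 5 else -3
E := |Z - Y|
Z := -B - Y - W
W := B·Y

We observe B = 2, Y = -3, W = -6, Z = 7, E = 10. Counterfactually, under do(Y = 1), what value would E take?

6

do(Y=1) replaces the equation Y := 6 if B >= 5 else -3 with the constant Y = 1.
W = B·Y  [with B=2, Y=1]  = 2
Z = -B - Y - W  [with B=2, Y=1, W=2]  = -5
E = |Z - Y|  [with Z=-5, Y=1]  = 6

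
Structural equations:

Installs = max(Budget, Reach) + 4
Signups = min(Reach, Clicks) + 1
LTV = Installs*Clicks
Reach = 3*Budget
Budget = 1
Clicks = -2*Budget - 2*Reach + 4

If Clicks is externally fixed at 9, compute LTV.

63

The intervention breaks the incoming arrows to Clicks: Clicks = -2*Budget - 2*Reach + 4 no longer applies, and Clicks = 9.
Reach = 3*Budget  [with Budget=1]  = 3
Installs = max(Budget, Reach) + 4  [with Budget=1, Reach=3]  = 7
LTV = Installs*Clicks  [with Installs=7, Clicks=9]  = 63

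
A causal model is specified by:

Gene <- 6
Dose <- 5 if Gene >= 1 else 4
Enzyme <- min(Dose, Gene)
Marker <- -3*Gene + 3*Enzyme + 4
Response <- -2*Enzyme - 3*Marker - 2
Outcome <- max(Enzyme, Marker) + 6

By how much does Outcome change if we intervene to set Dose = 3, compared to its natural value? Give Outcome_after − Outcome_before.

Under do(Dose=3), the mechanism Dose <- 5 if Gene >= 1 else 4 is discarded; Dose is fixed at 3.
Enzyme = min(Dose, Gene)  [with Dose=3, Gene=6]  = 3
Marker = -3*Gene + 3*Enzyme + 4  [with Gene=6, Enzyme=3]  = -5
Outcome = max(Enzyme, Marker) + 6  [with Enzyme=3, Marker=-5]  = 9
Without intervention: Dose = 5 if Gene >= 1 else 4  [with Gene=6]  = 5; Enzyme = min(Dose, Gene)  [with Dose=5, Gene=6]  = 5; Marker = -3*Gene + 3*Enzyme + 4  [with Gene=6, Enzyme=5]  = 1; Outcome = max(Enzyme, Marker) + 6  [with Enzyme=5, Marker=1]  = 11.
Change = 9 − 11 = -2.

-2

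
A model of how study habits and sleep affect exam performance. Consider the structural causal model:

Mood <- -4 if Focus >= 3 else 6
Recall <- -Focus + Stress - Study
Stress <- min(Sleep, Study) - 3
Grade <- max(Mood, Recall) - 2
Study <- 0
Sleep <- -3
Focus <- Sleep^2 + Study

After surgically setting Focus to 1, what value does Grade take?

4

The intervention breaks the incoming arrows to Focus: Focus <- Sleep^2 + Study no longer applies, and Focus = 1.
Stress = min(Sleep, Study) - 3  [with Sleep=-3, Study=0]  = -6
Mood = -4 if Focus >= 3 else 6  [with Focus=1]  = 6
Recall = -Focus + Stress - Study  [with Focus=1, Stress=-6, Study=0]  = -7
Grade = max(Mood, Recall) - 2  [with Mood=6, Recall=-7]  = 4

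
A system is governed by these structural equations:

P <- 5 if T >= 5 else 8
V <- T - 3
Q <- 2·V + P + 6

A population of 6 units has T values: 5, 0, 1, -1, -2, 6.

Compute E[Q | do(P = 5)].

do(P=5) breaks P's dependence on T. With P=5 fixed, Q across the units is 15, 5, 7, 3, 1, 17, mean 8.

8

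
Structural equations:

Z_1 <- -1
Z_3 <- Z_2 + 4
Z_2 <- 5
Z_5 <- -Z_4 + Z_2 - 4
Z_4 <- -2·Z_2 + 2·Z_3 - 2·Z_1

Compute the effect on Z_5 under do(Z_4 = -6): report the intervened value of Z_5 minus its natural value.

Intervening sets Z_4 = -6 and removes its equation (Z_4 <- -2·Z_2 + 2·Z_3 - 2·Z_1).
Z_5 = -Z_4 + Z_2 - 4  [with Z_4=-6, Z_2=5]  = 7
Without intervention: Z_3 = Z_2 + 4  [with Z_2=5]  = 9; Z_4 = -2·Z_2 + 2·Z_3 - 2·Z_1  [with Z_2=5, Z_3=9, Z_1=-1]  = 10; Z_5 = -Z_4 + Z_2 - 4  [with Z_4=10, Z_2=5]  = -9.
Change = 7 − (-9) = 16.

16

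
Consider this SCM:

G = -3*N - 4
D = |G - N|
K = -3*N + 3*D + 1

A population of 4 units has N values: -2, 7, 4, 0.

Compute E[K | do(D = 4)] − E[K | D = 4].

-9.75

The intervention sets D=4 in all 4 units regardless of N. Recomputing K per unit gives 19, -8, 1, 13; average 6.25.
Conditioning on D=4 selects the 2 unit(s) with N ∈ {-2, 0}. Their K values: 19, 13. Mean = 16.
Difference = 6.25 − 16 = -9.75.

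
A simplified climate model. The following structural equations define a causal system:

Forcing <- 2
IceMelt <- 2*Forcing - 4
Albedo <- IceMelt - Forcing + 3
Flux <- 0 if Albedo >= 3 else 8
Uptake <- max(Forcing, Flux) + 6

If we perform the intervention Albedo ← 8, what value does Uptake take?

8

do(Albedo=8) replaces the equation Albedo <- IceMelt - Forcing + 3 with the constant Albedo = 8.
Flux = 0 if Albedo >= 3 else 8  [with Albedo=8]  = 0
Uptake = max(Forcing, Flux) + 6  [with Forcing=2, Flux=0]  = 8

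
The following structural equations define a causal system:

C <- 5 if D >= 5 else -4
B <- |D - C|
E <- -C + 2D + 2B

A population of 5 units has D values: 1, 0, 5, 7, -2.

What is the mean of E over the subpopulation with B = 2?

8.5

Observing B=2 restricts to units where B's equation naturally yields 2: D ∈ {7, -2}. In that subpopulation E = 13, 4, mean 8.5.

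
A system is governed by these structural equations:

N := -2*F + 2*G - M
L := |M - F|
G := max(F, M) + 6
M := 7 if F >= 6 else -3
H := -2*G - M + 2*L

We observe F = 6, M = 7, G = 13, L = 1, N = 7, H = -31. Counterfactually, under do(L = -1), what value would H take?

Under do(L=-1), the mechanism L := |M - F| is discarded; L is fixed at -1.
M = 7 if F >= 6 else -3  [with F=6]  = 7
G = max(F, M) + 6  [with F=6, M=7]  = 13
H = -2*G - M + 2*L  [with G=13, M=7, L=-1]  = -35

-35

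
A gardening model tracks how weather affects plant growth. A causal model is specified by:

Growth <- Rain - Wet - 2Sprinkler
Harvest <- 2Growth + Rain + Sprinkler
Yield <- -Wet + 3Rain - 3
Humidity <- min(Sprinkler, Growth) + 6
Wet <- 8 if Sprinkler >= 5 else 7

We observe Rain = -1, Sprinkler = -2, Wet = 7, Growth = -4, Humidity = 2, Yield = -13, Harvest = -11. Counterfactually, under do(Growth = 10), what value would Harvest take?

17

The intervention breaks the incoming arrows to Growth: Growth <- Rain - Wet - 2Sprinkler no longer applies, and Growth = 10.
Harvest = 2Growth + Rain + Sprinkler  [with Growth=10, Rain=-1, Sprinkler=-2]  = 17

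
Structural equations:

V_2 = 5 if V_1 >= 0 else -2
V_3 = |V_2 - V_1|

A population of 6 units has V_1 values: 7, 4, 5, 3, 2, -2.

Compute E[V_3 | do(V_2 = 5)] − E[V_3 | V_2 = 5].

0.9

Every unit gets V_2=5 under the intervention. V_3 values become 2, 1, 0, 2, 3, 7; E[V_3|do(V_2=5)] = 2.5.
Conditioning on V_2=5 selects the 5 unit(s) with V_1 ∈ {7, 4, 5, 3, 2}. Their V_3 values: 2, 1, 0, 2, 3. Mean = 1.6.
Difference = 2.5 − 1.6 = 0.9.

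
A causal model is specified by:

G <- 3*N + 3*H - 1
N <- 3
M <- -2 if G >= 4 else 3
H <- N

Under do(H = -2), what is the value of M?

Under do(H=-2), the mechanism H <- N is discarded; H is fixed at -2.
G = 3*N + 3*H - 1  [with N=3, H=-2]  = 2
M = -2 if G >= 4 else 3  [with G=2]  = 3

3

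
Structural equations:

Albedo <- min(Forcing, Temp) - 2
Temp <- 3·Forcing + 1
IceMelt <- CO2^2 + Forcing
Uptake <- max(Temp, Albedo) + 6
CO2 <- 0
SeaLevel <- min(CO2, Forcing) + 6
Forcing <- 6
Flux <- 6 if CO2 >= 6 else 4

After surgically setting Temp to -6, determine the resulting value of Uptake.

0

The intervention breaks the incoming arrows to Temp: Temp <- 3·Forcing + 1 no longer applies, and Temp = -6.
Albedo = min(Forcing, Temp) - 2  [with Forcing=6, Temp=-6]  = -8
Uptake = max(Temp, Albedo) + 6  [with Temp=-6, Albedo=-8]  = 0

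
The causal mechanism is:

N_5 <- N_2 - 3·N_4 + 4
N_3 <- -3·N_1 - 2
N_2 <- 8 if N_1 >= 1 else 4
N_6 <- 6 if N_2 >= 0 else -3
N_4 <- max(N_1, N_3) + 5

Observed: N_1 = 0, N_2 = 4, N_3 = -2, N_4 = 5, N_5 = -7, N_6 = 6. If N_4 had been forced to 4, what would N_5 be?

Intervening sets N_4 = 4 and removes its equation (N_4 <- max(N_1, N_3) + 5).
N_2 = 8 if N_1 >= 1 else 4  [with N_1=0]  = 4
N_5 = N_2 - 3·N_4 + 4  [with N_2=4, N_4=4]  = -4

-4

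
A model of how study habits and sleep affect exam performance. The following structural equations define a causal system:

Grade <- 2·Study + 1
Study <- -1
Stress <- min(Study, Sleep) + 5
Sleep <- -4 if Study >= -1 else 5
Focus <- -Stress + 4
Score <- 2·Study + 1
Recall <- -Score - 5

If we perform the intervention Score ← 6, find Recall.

-11

The intervention breaks the incoming arrows to Score: Score <- 2·Study + 1 no longer applies, and Score = 6.
Recall = -Score - 5  [with Score=6]  = -11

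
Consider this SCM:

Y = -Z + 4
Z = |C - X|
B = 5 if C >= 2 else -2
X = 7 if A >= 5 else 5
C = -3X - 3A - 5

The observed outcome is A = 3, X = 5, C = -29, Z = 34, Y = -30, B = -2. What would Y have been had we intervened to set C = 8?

do(C=8) replaces the equation C = -3X - 3A - 5 with the constant C = 8.
X = 7 if A >= 5 else 5  [with A=3]  = 5
Z = |C - X|  [with C=8, X=5]  = 3
Y = -Z + 4  [with Z=3]  = 1

1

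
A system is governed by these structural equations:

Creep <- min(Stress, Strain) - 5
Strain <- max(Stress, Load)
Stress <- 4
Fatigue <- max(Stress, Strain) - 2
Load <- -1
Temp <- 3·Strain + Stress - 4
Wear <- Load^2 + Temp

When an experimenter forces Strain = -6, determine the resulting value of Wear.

-17

The intervention breaks the incoming arrows to Strain: Strain <- max(Stress, Load) no longer applies, and Strain = -6.
Temp = 3·Strain + Stress - 4  [with Strain=-6, Stress=4]  = -18
Wear = Load^2 + Temp  [with Load=-1, Temp=-18]  = -17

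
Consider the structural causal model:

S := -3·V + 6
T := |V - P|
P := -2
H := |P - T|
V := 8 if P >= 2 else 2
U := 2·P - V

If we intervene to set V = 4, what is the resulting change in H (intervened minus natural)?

2

Under do(V=4), the mechanism V := 8 if P >= 2 else 2 is discarded; V is fixed at 4.
T = |V - P|  [with V=4, P=-2]  = 6
H = |P - T|  [with P=-2, T=6]  = 8
Without intervention: V = 8 if P >= 2 else 2  [with P=-2]  = 2; T = |V - P|  [with V=2, P=-2]  = 4; H = |P - T|  [with P=-2, T=4]  = 6.
Change = 8 − 6 = 2.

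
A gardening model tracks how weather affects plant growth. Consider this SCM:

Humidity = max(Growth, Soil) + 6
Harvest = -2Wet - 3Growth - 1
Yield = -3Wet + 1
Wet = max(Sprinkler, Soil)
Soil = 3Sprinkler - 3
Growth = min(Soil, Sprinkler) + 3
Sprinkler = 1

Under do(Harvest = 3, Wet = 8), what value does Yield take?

Setting Harvest = 3, Wet = 8 by intervention discards those variables' equations.
Yield = -3Wet + 1  [with Wet=8]  = -23

-23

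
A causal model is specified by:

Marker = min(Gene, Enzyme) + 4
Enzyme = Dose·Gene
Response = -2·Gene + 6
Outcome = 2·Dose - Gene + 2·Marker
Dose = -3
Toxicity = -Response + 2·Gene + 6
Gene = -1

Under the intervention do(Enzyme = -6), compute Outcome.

-9

The intervention breaks the incoming arrows to Enzyme: Enzyme = Dose·Gene no longer applies, and Enzyme = -6.
Marker = min(Gene, Enzyme) + 4  [with Gene=-1, Enzyme=-6]  = -2
Outcome = 2·Dose - Gene + 2·Marker  [with Dose=-3, Gene=-1, Marker=-2]  = -9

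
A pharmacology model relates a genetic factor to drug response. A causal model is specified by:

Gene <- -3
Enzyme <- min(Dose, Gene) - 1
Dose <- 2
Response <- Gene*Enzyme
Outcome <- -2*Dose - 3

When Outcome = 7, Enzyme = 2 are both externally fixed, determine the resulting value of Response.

-6

Under do(Outcome = 7, Enzyme = 2), each intervened variable's structural equation is replaced by its fixed value.
Response = Gene*Enzyme  [with Gene=-3, Enzyme=2]  = -6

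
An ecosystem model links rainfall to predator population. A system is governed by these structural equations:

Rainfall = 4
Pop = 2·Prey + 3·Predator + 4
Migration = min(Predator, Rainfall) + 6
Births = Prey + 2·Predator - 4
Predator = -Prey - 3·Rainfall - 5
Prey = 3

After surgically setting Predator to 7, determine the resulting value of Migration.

do(Predator=7) replaces the equation Predator = -Prey - 3·Rainfall - 5 with the constant Predator = 7.
Migration = min(Predator, Rainfall) + 6  [with Predator=7, Rainfall=4]  = 10

10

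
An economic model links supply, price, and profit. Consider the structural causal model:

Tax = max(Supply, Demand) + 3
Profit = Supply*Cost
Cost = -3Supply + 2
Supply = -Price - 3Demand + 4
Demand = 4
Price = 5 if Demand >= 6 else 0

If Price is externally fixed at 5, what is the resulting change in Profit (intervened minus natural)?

-325

Under do(Price=5), the mechanism Price = 5 if Demand >= 6 else 0 is discarded; Price is fixed at 5.
Supply = -Price - 3Demand + 4  [with Price=5, Demand=4]  = -13
Cost = -3Supply + 2  [with Supply=-13]  = 41
Profit = Supply*Cost  [with Supply=-13, Cost=41]  = -533
Without intervention: Price = 5 if Demand >= 6 else 0  [with Demand=4]  = 0; Supply = -Price - 3Demand + 4  [with Price=0, Demand=4]  = -8; Cost = -3Supply + 2  [with Supply=-8]  = 26; Profit = Supply*Cost  [with Supply=-8, Cost=26]  = -208.
Change = -533 − (-208) = -325.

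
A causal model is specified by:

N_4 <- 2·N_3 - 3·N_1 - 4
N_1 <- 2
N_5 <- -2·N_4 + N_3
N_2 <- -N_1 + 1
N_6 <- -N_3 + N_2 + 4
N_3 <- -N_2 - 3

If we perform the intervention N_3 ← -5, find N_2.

-1

Under do(N_3=-5), the mechanism N_3 <- -N_2 - 3 is discarded; N_3 is fixed at -5.
Since N_2 is not a descendant of the intervened variable, it is unaffected.
N_2 = -N_1 + 1  [with N_1=2]  = -1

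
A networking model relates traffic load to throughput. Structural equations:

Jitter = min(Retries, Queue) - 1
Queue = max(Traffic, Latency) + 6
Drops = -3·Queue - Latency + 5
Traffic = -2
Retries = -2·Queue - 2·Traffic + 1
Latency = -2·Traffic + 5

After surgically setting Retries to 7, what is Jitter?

The intervention breaks the incoming arrows to Retries: Retries = -2·Queue - 2·Traffic + 1 no longer applies, and Retries = 7.
Latency = -2·Traffic + 5  [with Traffic=-2]  = 9
Queue = max(Traffic, Latency) + 6  [with Traffic=-2, Latency=9]  = 15
Jitter = min(Retries, Queue) - 1  [with Retries=7, Queue=15]  = 6

6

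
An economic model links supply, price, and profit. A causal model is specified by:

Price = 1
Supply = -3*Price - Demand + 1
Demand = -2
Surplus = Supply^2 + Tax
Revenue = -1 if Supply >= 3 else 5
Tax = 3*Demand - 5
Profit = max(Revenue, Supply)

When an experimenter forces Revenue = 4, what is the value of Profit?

4

Under do(Revenue=4), the mechanism Revenue = -1 if Supply >= 3 else 5 is discarded; Revenue is fixed at 4.
Supply = -3*Price - Demand + 1  [with Price=1, Demand=-2]  = 0
Profit = max(Revenue, Supply)  [with Revenue=4, Supply=0]  = 4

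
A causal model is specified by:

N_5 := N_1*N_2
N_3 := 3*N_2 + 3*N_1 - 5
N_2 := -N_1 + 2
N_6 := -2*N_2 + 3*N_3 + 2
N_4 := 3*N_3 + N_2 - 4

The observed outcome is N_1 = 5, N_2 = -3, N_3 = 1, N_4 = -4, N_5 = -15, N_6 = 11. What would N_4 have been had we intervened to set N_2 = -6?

-34

Under do(N_2=-6), the mechanism N_2 := -N_1 + 2 is discarded; N_2 is fixed at -6.
N_3 = 3*N_2 + 3*N_1 - 5  [with N_2=-6, N_1=5]  = -8
N_4 = 3*N_3 + N_2 - 4  [with N_3=-8, N_2=-6]  = -34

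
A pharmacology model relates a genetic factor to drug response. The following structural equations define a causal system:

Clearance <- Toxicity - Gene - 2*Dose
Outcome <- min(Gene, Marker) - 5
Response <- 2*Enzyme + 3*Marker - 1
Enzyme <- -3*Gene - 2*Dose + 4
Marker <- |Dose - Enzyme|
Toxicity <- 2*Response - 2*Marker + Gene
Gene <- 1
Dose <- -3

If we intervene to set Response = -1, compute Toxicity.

-21

The intervention breaks the incoming arrows to Response: Response <- 2*Enzyme + 3*Marker - 1 no longer applies, and Response = -1.
Enzyme = -3*Gene - 2*Dose + 4  [with Gene=1, Dose=-3]  = 7
Marker = |Dose - Enzyme|  [with Dose=-3, Enzyme=7]  = 10
Toxicity = 2*Response - 2*Marker + Gene  [with Response=-1, Marker=10, Gene=1]  = -21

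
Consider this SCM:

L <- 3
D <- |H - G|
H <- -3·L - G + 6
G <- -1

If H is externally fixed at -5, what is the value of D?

4

The intervention breaks the incoming arrows to H: H <- -3·L - G + 6 no longer applies, and H = -5.
D = |H - G|  [with H=-5, G=-1]  = 4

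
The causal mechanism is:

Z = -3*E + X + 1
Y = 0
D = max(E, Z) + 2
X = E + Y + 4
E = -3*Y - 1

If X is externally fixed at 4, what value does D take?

do(X=4) replaces the equation X = E + Y + 4 with the constant X = 4.
E = -3*Y - 1  [with Y=0]  = -1
Z = -3*E + X + 1  [with E=-1, X=4]  = 8
D = max(E, Z) + 2  [with E=-1, Z=8]  = 10

10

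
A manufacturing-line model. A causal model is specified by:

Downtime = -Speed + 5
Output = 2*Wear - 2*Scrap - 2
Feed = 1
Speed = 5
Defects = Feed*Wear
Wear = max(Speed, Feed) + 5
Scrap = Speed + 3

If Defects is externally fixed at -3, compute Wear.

10

Under do(Defects=-3), the mechanism Defects = Feed*Wear is discarded; Defects is fixed at -3.
Since Wear is not a descendant of the intervened variable, it is unaffected.
Wear = max(Speed, Feed) + 5  [with Speed=5, Feed=1]  = 10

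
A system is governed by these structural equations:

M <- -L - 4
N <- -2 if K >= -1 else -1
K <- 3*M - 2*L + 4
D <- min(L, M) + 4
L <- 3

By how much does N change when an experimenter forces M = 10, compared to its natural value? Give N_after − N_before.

-1

do(M=10) replaces the equation M <- -L - 4 with the constant M = 10.
K = 3*M - 2*L + 4  [with M=10, L=3]  = 28
N = -2 if K >= -1 else -1  [with K=28]  = -2
Without intervention: M = -L - 4  [with L=3]  = -7; K = 3*M - 2*L + 4  [with M=-7, L=3]  = -23; N = -2 if K >= -1 else -1  [with K=-23]  = -1.
Change = -2 − (-1) = -1.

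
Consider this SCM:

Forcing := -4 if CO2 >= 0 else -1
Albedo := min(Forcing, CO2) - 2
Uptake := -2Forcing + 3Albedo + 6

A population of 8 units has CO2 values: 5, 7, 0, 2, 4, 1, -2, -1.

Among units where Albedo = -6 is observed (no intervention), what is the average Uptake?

-4

E[Uptake|Albedo=-6] averages over only the 6 units with Albedo=-6 (CO2 = 5, 7, 0, 2, 4, 1): Uptake = -4, -4, -4, -4, -4, -4, mean -4.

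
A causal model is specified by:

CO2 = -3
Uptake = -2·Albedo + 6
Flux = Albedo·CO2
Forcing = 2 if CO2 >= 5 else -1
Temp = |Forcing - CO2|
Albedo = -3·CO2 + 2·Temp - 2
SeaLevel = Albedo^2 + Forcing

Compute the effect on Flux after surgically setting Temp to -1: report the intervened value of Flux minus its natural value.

18

The intervention breaks the incoming arrows to Temp: Temp = |Forcing - CO2| no longer applies, and Temp = -1.
Albedo = -3·CO2 + 2·Temp - 2  [with CO2=-3, Temp=-1]  = 5
Flux = Albedo·CO2  [with Albedo=5, CO2=-3]  = -15
Without intervention: Forcing = 2 if CO2 >= 5 else -1  [with CO2=-3]  = -1; Temp = |Forcing - CO2|  [with Forcing=-1, CO2=-3]  = 2; Albedo = -3·CO2 + 2·Temp - 2  [with CO2=-3, Temp=2]  = 11; Flux = Albedo·CO2  [with Albedo=11, CO2=-3]  = -33.
Change = -15 − (-33) = 18.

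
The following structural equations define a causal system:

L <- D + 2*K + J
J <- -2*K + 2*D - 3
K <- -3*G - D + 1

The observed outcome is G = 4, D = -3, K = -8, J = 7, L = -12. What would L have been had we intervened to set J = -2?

-21

Intervening sets J = -2 and removes its equation (J <- -2*K + 2*D - 3).
K = -3*G - D + 1  [with G=4, D=-3]  = -8
L = D + 2*K + J  [with D=-3, K=-8, J=-2]  = -21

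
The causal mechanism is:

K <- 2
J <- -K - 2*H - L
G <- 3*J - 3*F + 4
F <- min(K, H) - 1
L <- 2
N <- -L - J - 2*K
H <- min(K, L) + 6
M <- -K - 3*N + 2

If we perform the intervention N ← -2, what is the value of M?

Intervening sets N = -2 and removes its equation (N <- -L - J - 2*K).
M = -K - 3*N + 2  [with K=2, N=-2]  = 6

6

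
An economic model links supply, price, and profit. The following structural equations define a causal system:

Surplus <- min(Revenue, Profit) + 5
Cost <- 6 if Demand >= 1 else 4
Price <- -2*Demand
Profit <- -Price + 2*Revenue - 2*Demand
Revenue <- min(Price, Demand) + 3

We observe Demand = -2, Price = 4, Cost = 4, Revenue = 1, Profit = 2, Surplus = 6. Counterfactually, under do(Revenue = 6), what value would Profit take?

Intervening sets Revenue = 6 and removes its equation (Revenue <- min(Price, Demand) + 3).
Price = -2*Demand  [with Demand=-2]  = 4
Profit = -Price + 2*Revenue - 2*Demand  [with Price=4, Revenue=6, Demand=-2]  = 12

12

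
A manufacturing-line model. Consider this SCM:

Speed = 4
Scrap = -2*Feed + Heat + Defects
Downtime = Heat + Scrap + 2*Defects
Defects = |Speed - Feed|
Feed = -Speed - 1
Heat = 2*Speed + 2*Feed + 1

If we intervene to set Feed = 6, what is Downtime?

Under do(Feed=6), the mechanism Feed = -Speed - 1 is discarded; Feed is fixed at 6.
Heat = 2*Speed + 2*Feed + 1  [with Speed=4, Feed=6]  = 21
Defects = |Speed - Feed|  [with Speed=4, Feed=6]  = 2
Scrap = -2*Feed + Heat + Defects  [with Feed=6, Heat=21, Defects=2]  = 11
Downtime = Heat + Scrap + 2*Defects  [with Heat=21, Scrap=11, Defects=2]  = 36

36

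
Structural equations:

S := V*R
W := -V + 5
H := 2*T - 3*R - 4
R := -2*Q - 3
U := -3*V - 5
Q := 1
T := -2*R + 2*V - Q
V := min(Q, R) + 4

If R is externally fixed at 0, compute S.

0

do(R=0) replaces the equation R := -2*Q - 3 with the constant R = 0.
V = min(Q, R) + 4  [with Q=1, R=0]  = 4
S = V*R  [with V=4, R=0]  = 0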